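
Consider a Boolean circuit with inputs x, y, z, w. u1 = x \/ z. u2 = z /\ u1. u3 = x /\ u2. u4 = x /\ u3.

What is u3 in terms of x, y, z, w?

u1 = x \/ z
u2 = z /\ u1 = z /\ (x \/ z)
u3 = x /\ u2 = x /\ (z /\ (x \/ z))

x /\ (z /\ (x \/ z))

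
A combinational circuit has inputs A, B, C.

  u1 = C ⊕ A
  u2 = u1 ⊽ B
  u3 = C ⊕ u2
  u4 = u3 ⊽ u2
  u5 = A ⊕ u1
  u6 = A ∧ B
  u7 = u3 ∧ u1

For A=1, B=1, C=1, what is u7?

u1 = 1 ⊕ 1 = 0
u2 = 0 ⊽ 1 = 0
u3 = 1 ⊕ 0 = 1
u7 = 1 ∧ 0 = 0

0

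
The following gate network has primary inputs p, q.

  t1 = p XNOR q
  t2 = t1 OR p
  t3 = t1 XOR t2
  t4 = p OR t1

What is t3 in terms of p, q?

(p XNOR q) XOR ((p XNOR q) OR p)

t1 = p XNOR q
t2 = t1 OR p = (p XNOR q) OR p
t3 = t1 XOR t2 = (p XNOR q) XOR ((p XNOR q) OR p)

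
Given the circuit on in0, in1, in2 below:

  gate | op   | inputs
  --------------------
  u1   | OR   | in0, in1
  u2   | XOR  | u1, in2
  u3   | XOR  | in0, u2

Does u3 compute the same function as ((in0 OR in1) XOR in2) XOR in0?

Yes

u1 = in0 OR in1
u2 = u1 XOR in2 = (in0 OR in1) XOR in2
u3 = in0 XOR u2 = in0 XOR ((in0 OR in1) XOR in2)
At in0=0, in1=0, in2=0: circuit gives 0, formula gives 0.
At in0=0, in1=0, in2=1: circuit gives 1, formula gives 1.
Agrees on all 8 inputs.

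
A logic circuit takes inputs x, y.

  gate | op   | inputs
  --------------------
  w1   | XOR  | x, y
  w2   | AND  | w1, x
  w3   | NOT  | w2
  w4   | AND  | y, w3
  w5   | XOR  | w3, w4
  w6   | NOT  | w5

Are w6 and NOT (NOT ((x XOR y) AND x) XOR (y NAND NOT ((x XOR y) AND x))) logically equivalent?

No

w1 = x XOR y
w2 = w1 AND x = (x XOR y) AND x
w3 = NOT w2 = NOT ((x XOR y) AND x)
w4 = y AND w3 = y AND NOT ((x XOR y) AND x)
w5 = w3 XOR w4 = NOT ((x XOR y) AND x) XOR (y AND NOT ((x XOR y) AND x))
w6 = NOT w5 = NOT (NOT ((x XOR y) AND x) XOR (y AND NOT ((x XOR y) AND x)))
At x=0, y=0: circuit gives 0, formula gives 1.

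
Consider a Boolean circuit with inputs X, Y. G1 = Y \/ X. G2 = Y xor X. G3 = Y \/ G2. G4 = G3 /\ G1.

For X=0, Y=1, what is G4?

G1 = 1 \/ 0 = 1
G2 = 1 xor 0 = 1
G3 = 1 \/ 1 = 1
G4 = 1 /\ 1 = 1

1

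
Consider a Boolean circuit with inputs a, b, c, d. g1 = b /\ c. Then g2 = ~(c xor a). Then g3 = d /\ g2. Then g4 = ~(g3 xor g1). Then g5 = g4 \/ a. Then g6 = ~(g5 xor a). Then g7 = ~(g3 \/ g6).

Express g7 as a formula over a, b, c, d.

g1 = b /\ c
g2 = ~(c xor a)
g3 = d /\ g2 = d /\ (~(c xor a))
g4 = ~(g3 xor g1) = ~((d /\ (~(c xor a))) xor (b /\ c))
g5 = g4 \/ a = (~((d /\ (~(c xor a))) xor (b /\ c))) \/ a
g6 = ~(g5 xor a) = ~(((~((d /\ (~(c xor a))) xor (b /\ c))) \/ a) xor a)
g7 = ~(g3 \/ g6) = ~((d /\ (~(c xor a))) \/ (~(((~((d /\ (~(c xor a))) xor (b /\ c))) \/ a) xor a)))

~((d /\ (~(c xor a))) \/ (~(((~((d /\ (~(c xor a))) xor (b /\ c))) \/ a) xor a)))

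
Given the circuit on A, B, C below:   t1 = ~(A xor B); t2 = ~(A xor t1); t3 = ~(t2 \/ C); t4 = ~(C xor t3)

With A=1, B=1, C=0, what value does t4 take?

t1 = ~(1 xor 1) = 1
t2 = ~(1 xor 1) = 1
t3 = ~(1 \/ 0) = 0
t4 = ~(0 xor 0) = 1

1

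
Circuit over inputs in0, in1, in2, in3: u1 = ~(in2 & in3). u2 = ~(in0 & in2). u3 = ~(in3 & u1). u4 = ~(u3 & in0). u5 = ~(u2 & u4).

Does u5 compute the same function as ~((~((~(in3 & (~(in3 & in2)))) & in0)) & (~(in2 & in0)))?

Yes

u1 = ~(in2 & in3)
u2 = ~(in0 & in2)
u3 = ~(in3 & u1) = ~(in3 & (~(in2 & in3)))
u4 = ~(u3 & in0) = ~((~(in3 & (~(in2 & in3)))) & in0)
u5 = ~(u2 & u4) = ~((~(in0 & in2)) & (~((~(in3 & (~(in2 & in3)))) & in0)))
At in0=0, in1=0, in2=0, in3=0: circuit gives 0, formula gives 0.
At in0=1, in1=0, in2=0, in3=0: circuit gives 1, formula gives 1.
Agrees on all 16 inputs.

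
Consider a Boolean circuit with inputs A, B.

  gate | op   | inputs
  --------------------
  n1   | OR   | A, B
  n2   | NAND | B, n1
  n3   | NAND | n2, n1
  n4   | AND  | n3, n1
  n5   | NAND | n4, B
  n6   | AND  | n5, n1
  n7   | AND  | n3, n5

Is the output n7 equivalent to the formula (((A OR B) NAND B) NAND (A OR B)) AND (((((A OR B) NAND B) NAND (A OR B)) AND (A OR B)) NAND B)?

n1 = A OR B
n2 = B NAND n1 = B NAND (A OR B)
n3 = n2 NAND n1 = (B NAND (A OR B)) NAND (A OR B)
n4 = n3 AND n1 = ((B NAND (A OR B)) NAND (A OR B)) AND (A OR B)
n5 = n4 NAND B = (((B NAND (A OR B)) NAND (A OR B)) AND (A OR B)) NAND B
n7 = n3 AND n5 = ((B NAND (A OR B)) NAND (A OR B)) AND ((((B NAND (A OR B)) NAND (A OR B)) AND (A OR B)) NAND B)
At A=0, B=1: circuit gives 0, formula gives 0.
At A=0, B=0: circuit gives 1, formula gives 1.
Agrees on all 4 inputs.

Yes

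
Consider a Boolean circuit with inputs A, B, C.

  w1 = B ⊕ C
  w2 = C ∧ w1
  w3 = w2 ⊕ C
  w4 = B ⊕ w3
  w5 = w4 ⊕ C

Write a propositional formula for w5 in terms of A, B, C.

(B ⊕ ((C ∧ (B ⊕ C)) ⊕ C)) ⊕ C

w1 = B ⊕ C
w2 = C ∧ w1 = C ∧ (B ⊕ C)
w3 = w2 ⊕ C = (C ∧ (B ⊕ C)) ⊕ C
w4 = B ⊕ w3 = B ⊕ ((C ∧ (B ⊕ C)) ⊕ C)
w5 = w4 ⊕ C = (B ⊕ ((C ∧ (B ⊕ C)) ⊕ C)) ⊕ C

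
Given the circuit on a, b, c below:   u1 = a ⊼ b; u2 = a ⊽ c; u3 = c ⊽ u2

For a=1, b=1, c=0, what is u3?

1

u2 = 1 ⊽ 0 = 0
u3 = 0 ⊽ 0 = 1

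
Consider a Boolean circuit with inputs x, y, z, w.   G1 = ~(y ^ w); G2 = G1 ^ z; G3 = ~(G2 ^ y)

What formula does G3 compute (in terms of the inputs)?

~(((~(y ^ w)) ^ z) ^ y)

G1 = ~(y ^ w)
G2 = G1 ^ z = (~(y ^ w)) ^ z
G3 = ~(G2 ^ y) = ~(((~(y ^ w)) ^ z) ^ y)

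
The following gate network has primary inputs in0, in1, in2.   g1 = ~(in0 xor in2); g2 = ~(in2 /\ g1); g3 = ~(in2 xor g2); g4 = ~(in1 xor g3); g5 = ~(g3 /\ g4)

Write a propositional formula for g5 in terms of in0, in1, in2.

~((~(in2 xor (~(in2 /\ (~(in0 xor in2)))))) /\ (~(in1 xor (~(in2 xor (~(in2 /\ (~(in0 xor in2)))))))))

g1 = ~(in0 xor in2)
g2 = ~(in2 /\ g1) = ~(in2 /\ (~(in0 xor in2)))
g3 = ~(in2 xor g2) = ~(in2 xor (~(in2 /\ (~(in0 xor in2)))))
g4 = ~(in1 xor g3) = ~(in1 xor (~(in2 xor (~(in2 /\ (~(in0 xor in2)))))))
g5 = ~(g3 /\ g4) = ~((~(in2 xor (~(in2 /\ (~(in0 xor in2)))))) /\ (~(in1 xor (~(in2 xor (~(in2 /\ (~(in0 xor in2)))))))))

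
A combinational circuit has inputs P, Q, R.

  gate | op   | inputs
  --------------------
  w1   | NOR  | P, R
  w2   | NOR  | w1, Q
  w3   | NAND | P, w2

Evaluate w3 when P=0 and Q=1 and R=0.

w1 = 0 NOR 0 = 1
w2 = 1 NOR 1 = 0
w3 = 0 NAND 0 = 1

1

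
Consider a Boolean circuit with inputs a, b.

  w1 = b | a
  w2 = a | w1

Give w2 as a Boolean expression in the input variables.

w1 = b | a
w2 = a | w1 = a | (b | a)

a | (b | a)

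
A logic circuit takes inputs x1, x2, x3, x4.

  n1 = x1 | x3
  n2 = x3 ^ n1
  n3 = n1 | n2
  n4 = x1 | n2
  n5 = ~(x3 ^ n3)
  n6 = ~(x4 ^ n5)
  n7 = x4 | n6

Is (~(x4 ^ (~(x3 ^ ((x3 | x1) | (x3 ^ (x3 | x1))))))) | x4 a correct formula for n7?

Yes

n1 = x1 | x3
n2 = x3 ^ n1 = x3 ^ (x1 | x3)
n3 = n1 | n2 = (x1 | x3) | (x3 ^ (x1 | x3))
n5 = ~(x3 ^ n3) = ~(x3 ^ ((x1 | x3) | (x3 ^ (x1 | x3))))
n6 = ~(x4 ^ n5) = ~(x4 ^ (~(x3 ^ ((x1 | x3) | (x3 ^ (x1 | x3))))))
n7 = x4 | n6 = x4 | (~(x4 ^ (~(x3 ^ ((x1 | x3) | (x3 ^ (x1 | x3)))))))
At x1=0, x2=0, x3=0, x4=0: circuit gives 0, formula gives 0.
At x1=0, x2=0, x3=0, x4=1: circuit gives 1, formula gives 1.
Agrees on all 16 inputs.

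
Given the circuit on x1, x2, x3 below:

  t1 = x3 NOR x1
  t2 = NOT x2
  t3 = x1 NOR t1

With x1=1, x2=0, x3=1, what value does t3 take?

0

t1 = 1 NOR 1 = 0
t3 = 1 NOR 0 = 0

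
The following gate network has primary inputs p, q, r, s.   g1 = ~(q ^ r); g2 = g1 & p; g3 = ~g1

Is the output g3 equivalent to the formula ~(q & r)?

g1 = ~(q ^ r)
g3 = ~g1 = ~(~(q ^ r))
At p=0, q=0, r=0, s=0: circuit gives 0, formula gives 1.

No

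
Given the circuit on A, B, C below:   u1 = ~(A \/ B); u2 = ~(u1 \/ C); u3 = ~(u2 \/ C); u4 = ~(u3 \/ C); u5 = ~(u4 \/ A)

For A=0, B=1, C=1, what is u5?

1

u1 = ~(0 \/ 1) = 0
u2 = ~(0 \/ 1) = 0
u3 = ~(0 \/ 1) = 0
u4 = ~(0 \/ 1) = 0
u5 = ~(0 \/ 0) = 1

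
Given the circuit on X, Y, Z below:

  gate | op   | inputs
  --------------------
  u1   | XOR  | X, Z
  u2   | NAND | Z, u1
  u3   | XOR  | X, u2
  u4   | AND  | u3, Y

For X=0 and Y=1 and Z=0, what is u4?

1

u1 = 0 XOR 0 = 0
u2 = 0 NAND 0 = 1
u3 = 0 XOR 1 = 1
u4 = 1 AND 1 = 1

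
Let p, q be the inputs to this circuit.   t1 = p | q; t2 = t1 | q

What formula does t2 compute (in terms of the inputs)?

(p | q) | q

t1 = p | q
t2 = t1 | q = (p | q) | q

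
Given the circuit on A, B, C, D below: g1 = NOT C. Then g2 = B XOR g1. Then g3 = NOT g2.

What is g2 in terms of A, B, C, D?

B XOR NOT C

g1 = NOT C
g2 = B XOR g1 = B XOR NOT C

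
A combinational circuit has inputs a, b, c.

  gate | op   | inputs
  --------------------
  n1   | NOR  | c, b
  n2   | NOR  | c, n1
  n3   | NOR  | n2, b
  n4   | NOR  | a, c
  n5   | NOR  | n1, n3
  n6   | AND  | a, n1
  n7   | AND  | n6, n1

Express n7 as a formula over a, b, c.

(a AND (c NOR b)) AND (c NOR b)

n1 = c NOR b
n6 = a AND n1 = a AND (c NOR b)
n7 = n6 AND n1 = (a AND (c NOR b)) AND (c NOR b)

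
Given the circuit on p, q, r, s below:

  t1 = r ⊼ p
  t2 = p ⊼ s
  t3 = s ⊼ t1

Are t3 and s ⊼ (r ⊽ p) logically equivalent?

t1 = r ⊼ p
t3 = s ⊼ t1 = s ⊼ (r ⊼ p)
At p=0, q=0, r=1, s=1: circuit gives 0, formula gives 1.

No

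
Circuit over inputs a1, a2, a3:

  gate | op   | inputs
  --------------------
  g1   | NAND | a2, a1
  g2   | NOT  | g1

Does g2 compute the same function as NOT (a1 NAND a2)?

g1 = a2 NAND a1
g2 = NOT g1 = NOT (a2 NAND a1)
At a1=0, a2=0, a3=0: circuit gives 0, formula gives 0.
At a1=1, a2=1, a3=0: circuit gives 1, formula gives 1.
Agrees on all 8 inputs.

Yes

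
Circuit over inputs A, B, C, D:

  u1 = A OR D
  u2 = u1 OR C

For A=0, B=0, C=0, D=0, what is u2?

0

u1 = 0 OR 0 = 0
u2 = 0 OR 0 = 0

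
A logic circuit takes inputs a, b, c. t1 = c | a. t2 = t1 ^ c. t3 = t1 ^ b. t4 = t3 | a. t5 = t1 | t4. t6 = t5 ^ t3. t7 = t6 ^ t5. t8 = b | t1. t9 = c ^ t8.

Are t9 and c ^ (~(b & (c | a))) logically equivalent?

t1 = c | a
t8 = b | t1 = b | (c | a)
t9 = c ^ t8 = c ^ (b | (c | a))
At a=0, b=0, c=0: circuit gives 0, formula gives 1.

No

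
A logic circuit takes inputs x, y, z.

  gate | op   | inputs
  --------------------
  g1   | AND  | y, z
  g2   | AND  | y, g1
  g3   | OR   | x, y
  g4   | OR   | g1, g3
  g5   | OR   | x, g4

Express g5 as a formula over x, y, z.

x OR ((y AND z) OR (x OR y))

g1 = y AND z
g3 = x OR y
g4 = g1 OR g3 = (y AND z) OR (x OR y)
g5 = x OR g4 = x OR ((y AND z) OR (x OR y))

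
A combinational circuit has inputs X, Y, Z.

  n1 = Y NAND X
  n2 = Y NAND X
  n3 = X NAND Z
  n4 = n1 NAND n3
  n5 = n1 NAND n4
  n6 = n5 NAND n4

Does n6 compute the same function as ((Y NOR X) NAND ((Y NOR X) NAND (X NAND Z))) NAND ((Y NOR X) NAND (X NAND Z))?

No

n1 = Y NAND X
n3 = X NAND Z
n4 = n1 NAND n3 = (Y NAND X) NAND (X NAND Z)
n5 = n1 NAND n4 = (Y NAND X) NAND ((Y NAND X) NAND (X NAND Z))
n6 = n5 NAND n4 = ((Y NAND X) NAND ((Y NAND X) NAND (X NAND Z))) NAND ((Y NAND X) NAND (X NAND Z))
At X=0, Y=1, Z=0: circuit gives 1, formula gives 0.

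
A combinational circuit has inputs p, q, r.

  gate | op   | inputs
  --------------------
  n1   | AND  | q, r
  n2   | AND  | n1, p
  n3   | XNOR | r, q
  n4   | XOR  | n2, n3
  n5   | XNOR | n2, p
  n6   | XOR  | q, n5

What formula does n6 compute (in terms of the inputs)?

n1 = q AND r
n2 = n1 AND p = (q AND r) AND p
n5 = n2 XNOR p = ((q AND r) AND p) XNOR p
n6 = q XOR n5 = q XOR (((q AND r) AND p) XNOR p)

q XOR (((q AND r) AND p) XNOR p)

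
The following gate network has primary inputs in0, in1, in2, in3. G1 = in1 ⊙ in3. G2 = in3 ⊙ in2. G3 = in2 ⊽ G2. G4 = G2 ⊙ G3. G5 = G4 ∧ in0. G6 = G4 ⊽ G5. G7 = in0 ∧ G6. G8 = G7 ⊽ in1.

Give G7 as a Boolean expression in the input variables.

G2 = in3 ⊙ in2
G3 = in2 ⊽ G2 = in2 ⊽ (in3 ⊙ in2)
G4 = G2 ⊙ G3 = (in3 ⊙ in2) ⊙ (in2 ⊽ (in3 ⊙ in2))
G5 = G4 ∧ in0 = ((in3 ⊙ in2) ⊙ (in2 ⊽ (in3 ⊙ in2))) ∧ in0
G6 = G4 ⊽ G5 = ((in3 ⊙ in2) ⊙ (in2 ⊽ (in3 ⊙ in2))) ⊽ (((in3 ⊙ in2) ⊙ (in2 ⊽ (in3 ⊙ in2))) ∧ in0)
G7 = in0 ∧ G6 = in0 ∧ (((in3 ⊙ in2) ⊙ (in2 ⊽ (in3 ⊙ in2))) ⊽ (((in3 ⊙ in2) ⊙ (in2 ⊽ (in3 ⊙ in2))) ∧ in0))

in0 ∧ (((in3 ⊙ in2) ⊙ (in2 ⊽ (in3 ⊙ in2))) ⊽ (((in3 ⊙ in2) ⊙ (in2 ⊽ (in3 ⊙ in2))) ∧ in0))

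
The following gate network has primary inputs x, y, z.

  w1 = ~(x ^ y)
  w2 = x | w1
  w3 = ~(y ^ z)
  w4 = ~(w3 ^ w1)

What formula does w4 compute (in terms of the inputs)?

~((~(y ^ z)) ^ (~(x ^ y)))

w1 = ~(x ^ y)
w3 = ~(y ^ z)
w4 = ~(w3 ^ w1) = ~((~(y ^ z)) ^ (~(x ^ y)))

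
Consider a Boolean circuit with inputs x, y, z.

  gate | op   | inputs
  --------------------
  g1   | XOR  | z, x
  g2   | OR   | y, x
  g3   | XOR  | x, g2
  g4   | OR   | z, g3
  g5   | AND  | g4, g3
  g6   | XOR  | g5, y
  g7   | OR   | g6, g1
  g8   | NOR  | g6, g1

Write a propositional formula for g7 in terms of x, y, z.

g1 = z XOR x
g2 = y OR x
g3 = x XOR g2 = x XOR (y OR x)
g4 = z OR g3 = z OR (x XOR (y OR x))
g5 = g4 AND g3 = (z OR (x XOR (y OR x))) AND (x XOR (y OR x))
g6 = g5 XOR y = ((z OR (x XOR (y OR x))) AND (x XOR (y OR x))) XOR y
g7 = g6 OR g1 = (((z OR (x XOR (y OR x))) AND (x XOR (y OR x))) XOR y) OR (z XOR x)

(((z OR (x XOR (y OR x))) AND (x XOR (y OR x))) XOR y) OR (z XOR x)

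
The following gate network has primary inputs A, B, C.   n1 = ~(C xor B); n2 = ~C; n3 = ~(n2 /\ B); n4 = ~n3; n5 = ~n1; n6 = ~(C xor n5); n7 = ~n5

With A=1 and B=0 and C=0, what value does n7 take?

n1 = ~(0 xor 0) = 1
n5 = ~1 = 0
n7 = ~0 = 1

1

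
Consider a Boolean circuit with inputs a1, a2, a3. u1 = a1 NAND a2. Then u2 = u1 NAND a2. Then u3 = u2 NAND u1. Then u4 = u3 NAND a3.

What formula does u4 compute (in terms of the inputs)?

u1 = a1 NAND a2
u2 = u1 NAND a2 = (a1 NAND a2) NAND a2
u3 = u2 NAND u1 = ((a1 NAND a2) NAND a2) NAND (a1 NAND a2)
u4 = u3 NAND a3 = (((a1 NAND a2) NAND a2) NAND (a1 NAND a2)) NAND a3

(((a1 NAND a2) NAND a2) NAND (a1 NAND a2)) NAND a3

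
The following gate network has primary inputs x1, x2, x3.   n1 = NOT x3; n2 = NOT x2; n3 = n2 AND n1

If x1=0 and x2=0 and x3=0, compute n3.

1

n1 = NOT 0 = 1
n2 = NOT 0 = 1
n3 = 1 AND 1 = 1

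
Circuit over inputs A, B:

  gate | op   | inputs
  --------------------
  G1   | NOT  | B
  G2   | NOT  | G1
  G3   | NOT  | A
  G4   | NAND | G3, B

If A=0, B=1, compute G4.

G3 = NOT 0 = 1
G4 = 1 NAND 1 = 0

0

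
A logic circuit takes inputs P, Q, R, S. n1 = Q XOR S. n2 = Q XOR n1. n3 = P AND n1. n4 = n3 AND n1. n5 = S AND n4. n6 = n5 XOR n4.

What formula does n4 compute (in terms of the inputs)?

(P AND (Q XOR S)) AND (Q XOR S)

n1 = Q XOR S
n3 = P AND n1 = P AND (Q XOR S)
n4 = n3 AND n1 = (P AND (Q XOR S)) AND (Q XOR S)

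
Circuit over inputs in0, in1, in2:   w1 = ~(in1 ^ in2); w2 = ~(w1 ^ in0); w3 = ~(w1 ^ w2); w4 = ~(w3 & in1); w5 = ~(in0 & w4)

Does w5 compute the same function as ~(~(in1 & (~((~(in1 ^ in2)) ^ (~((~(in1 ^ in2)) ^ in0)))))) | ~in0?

w1 = ~(in1 ^ in2)
w2 = ~(w1 ^ in0) = ~((~(in1 ^ in2)) ^ in0)
w3 = ~(w1 ^ w2) = ~((~(in1 ^ in2)) ^ (~((~(in1 ^ in2)) ^ in0)))
w4 = ~(w3 & in1) = ~((~((~(in1 ^ in2)) ^ (~((~(in1 ^ in2)) ^ in0)))) & in1)
w5 = ~(in0 & w4) = ~(in0 & (~((~((~(in1 ^ in2)) ^ (~((~(in1 ^ in2)) ^ in0)))) & in1)))
At in0=1, in1=0, in2=0: circuit gives 0, formula gives 0.
At in0=0, in1=0, in2=0: circuit gives 1, formula gives 1.
Agrees on all 8 inputs.

Yes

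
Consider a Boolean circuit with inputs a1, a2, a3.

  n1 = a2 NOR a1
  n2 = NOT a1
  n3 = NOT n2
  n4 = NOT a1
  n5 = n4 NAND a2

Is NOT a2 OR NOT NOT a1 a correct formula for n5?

Yes

n4 = NOT a1
n5 = n4 NAND a2 = NOT a1 NAND a2
At a1=0, a2=1, a3=0: circuit gives 0, formula gives 0.
At a1=0, a2=0, a3=0: circuit gives 1, formula gives 1.
Agrees on all 8 inputs.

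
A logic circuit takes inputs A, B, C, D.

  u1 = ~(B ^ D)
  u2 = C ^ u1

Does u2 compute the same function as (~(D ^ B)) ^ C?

Yes

u1 = ~(B ^ D)
u2 = C ^ u1 = C ^ (~(B ^ D))
At A=0, B=0, C=0, D=1: circuit gives 0, formula gives 0.
At A=0, B=0, C=0, D=0: circuit gives 1, formula gives 1.
Agrees on all 16 inputs.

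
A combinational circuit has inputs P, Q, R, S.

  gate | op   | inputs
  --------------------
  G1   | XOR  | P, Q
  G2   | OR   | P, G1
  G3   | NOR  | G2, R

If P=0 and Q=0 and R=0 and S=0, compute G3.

G1 = 0 XOR 0 = 0
G2 = 0 OR 0 = 0
G3 = 0 NOR 0 = 1

1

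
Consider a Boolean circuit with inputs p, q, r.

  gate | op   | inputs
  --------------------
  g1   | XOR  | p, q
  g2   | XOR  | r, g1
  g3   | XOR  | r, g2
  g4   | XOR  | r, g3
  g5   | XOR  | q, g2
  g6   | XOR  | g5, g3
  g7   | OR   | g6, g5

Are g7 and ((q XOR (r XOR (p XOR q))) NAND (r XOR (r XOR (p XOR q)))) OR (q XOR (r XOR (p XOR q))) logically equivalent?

No

g1 = p XOR q
g2 = r XOR g1 = r XOR (p XOR q)
g3 = r XOR g2 = r XOR (r XOR (p XOR q))
g5 = q XOR g2 = q XOR (r XOR (p XOR q))
g6 = g5 XOR g3 = (q XOR (r XOR (p XOR q))) XOR (r XOR (r XOR (p XOR q)))
g7 = g6 OR g5 = ((q XOR (r XOR (p XOR q))) XOR (r XOR (r XOR (p XOR q)))) OR (q XOR (r XOR (p XOR q)))
At p=0, q=0, r=0: circuit gives 0, formula gives 1.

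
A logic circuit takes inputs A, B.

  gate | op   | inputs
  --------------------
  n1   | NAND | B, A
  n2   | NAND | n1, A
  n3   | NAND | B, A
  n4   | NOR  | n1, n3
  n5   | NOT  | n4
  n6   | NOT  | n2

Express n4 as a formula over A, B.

(B NAND A) NOR (B NAND A)

n1 = B NAND A
n3 = B NAND A
n4 = n1 NOR n3 = (B NAND A) NOR (B NAND A)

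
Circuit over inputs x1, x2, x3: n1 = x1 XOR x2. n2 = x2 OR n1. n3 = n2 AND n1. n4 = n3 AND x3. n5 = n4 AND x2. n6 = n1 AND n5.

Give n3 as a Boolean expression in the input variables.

n1 = x1 XOR x2
n2 = x2 OR n1 = x2 OR (x1 XOR x2)
n3 = n2 AND n1 = (x2 OR (x1 XOR x2)) AND (x1 XOR x2)

(x2 OR (x1 XOR x2)) AND (x1 XOR x2)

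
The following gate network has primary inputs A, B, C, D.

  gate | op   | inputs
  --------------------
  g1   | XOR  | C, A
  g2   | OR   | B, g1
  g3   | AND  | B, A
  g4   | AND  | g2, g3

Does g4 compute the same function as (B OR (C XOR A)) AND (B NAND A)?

No

g1 = C XOR A
g2 = B OR g1 = B OR (C XOR A)
g3 = B AND A
g4 = g2 AND g3 = (B OR (C XOR A)) AND (B AND A)
At A=0, B=0, C=1, D=0: circuit gives 0, formula gives 1.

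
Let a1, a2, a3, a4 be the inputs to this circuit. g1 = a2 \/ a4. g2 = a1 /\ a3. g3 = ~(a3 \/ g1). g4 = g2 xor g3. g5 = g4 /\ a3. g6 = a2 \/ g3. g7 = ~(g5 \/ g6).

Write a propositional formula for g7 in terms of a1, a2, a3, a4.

g1 = a2 \/ a4
g2 = a1 /\ a3
g3 = ~(a3 \/ g1) = ~(a3 \/ (a2 \/ a4))
g4 = g2 xor g3 = (a1 /\ a3) xor (~(a3 \/ (a2 \/ a4)))
g5 = g4 /\ a3 = ((a1 /\ a3) xor (~(a3 \/ (a2 \/ a4)))) /\ a3
g6 = a2 \/ g3 = a2 \/ (~(a3 \/ (a2 \/ a4)))
g7 = ~(g5 \/ g6) = ~((((a1 /\ a3) xor (~(a3 \/ (a2 \/ a4)))) /\ a3) \/ (a2 \/ (~(a3 \/ (a2 \/ a4)))))

~((((a1 /\ a3) xor (~(a3 \/ (a2 \/ a4)))) /\ a3) \/ (a2 \/ (~(a3 \/ (a2 \/ a4)))))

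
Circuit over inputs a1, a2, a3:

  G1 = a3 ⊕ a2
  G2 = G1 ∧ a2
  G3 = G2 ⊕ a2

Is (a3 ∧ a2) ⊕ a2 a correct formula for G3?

No

G1 = a3 ⊕ a2
G2 = G1 ∧ a2 = (a3 ⊕ a2) ∧ a2
G3 = G2 ⊕ a2 = ((a3 ⊕ a2) ∧ a2) ⊕ a2
At a1=0, a2=1, a3=0: circuit gives 0, formula gives 1.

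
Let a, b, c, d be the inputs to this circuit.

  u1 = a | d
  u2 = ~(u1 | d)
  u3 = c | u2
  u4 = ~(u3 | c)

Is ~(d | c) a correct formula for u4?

u1 = a | d
u2 = ~(u1 | d) = ~((a | d) | d)
u3 = c | u2 = c | (~((a | d) | d))
u4 = ~(u3 | c) = ~((c | (~((a | d) | d))) | c)
At a=0, b=0, c=0, d=0: circuit gives 0, formula gives 1.

No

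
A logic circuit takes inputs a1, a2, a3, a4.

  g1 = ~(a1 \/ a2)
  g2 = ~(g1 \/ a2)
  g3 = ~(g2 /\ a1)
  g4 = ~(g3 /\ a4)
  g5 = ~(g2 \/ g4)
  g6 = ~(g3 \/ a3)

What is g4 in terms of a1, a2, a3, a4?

~((~((~((~(a1 \/ a2)) \/ a2)) /\ a1)) /\ a4)

g1 = ~(a1 \/ a2)
g2 = ~(g1 \/ a2) = ~((~(a1 \/ a2)) \/ a2)
g3 = ~(g2 /\ a1) = ~((~((~(a1 \/ a2)) \/ a2)) /\ a1)
g4 = ~(g3 /\ a4) = ~((~((~((~(a1 \/ a2)) \/ a2)) /\ a1)) /\ a4)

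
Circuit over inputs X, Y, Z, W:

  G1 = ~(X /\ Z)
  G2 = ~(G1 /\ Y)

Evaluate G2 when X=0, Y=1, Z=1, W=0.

G1 = ~(0 /\ 1) = 1
G2 = ~(1 /\ 1) = 0

0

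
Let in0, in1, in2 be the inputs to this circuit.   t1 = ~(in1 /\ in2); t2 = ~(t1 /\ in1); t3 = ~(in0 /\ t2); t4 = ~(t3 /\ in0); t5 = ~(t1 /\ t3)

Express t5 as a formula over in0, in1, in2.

~((~(in1 /\ in2)) /\ (~(in0 /\ (~((~(in1 /\ in2)) /\ in1)))))

t1 = ~(in1 /\ in2)
t2 = ~(t1 /\ in1) = ~((~(in1 /\ in2)) /\ in1)
t3 = ~(in0 /\ t2) = ~(in0 /\ (~((~(in1 /\ in2)) /\ in1)))
t5 = ~(t1 /\ t3) = ~((~(in1 /\ in2)) /\ (~(in0 /\ (~((~(in1 /\ in2)) /\ in1)))))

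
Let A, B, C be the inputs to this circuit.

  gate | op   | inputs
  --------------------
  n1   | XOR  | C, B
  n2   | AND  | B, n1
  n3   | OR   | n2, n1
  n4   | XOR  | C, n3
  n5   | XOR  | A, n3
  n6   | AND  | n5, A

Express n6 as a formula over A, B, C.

(A XOR ((B AND (C XOR B)) OR (C XOR B))) AND A

n1 = C XOR B
n2 = B AND n1 = B AND (C XOR B)
n3 = n2 OR n1 = (B AND (C XOR B)) OR (C XOR B)
n5 = A XOR n3 = A XOR ((B AND (C XOR B)) OR (C XOR B))
n6 = n5 AND A = (A XOR ((B AND (C XOR B)) OR (C XOR B))) AND A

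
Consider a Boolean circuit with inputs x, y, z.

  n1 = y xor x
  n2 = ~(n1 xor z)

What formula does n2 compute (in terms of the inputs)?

~((y xor x) xor z)

n1 = y xor x
n2 = ~(n1 xor z) = ~((y xor x) xor z)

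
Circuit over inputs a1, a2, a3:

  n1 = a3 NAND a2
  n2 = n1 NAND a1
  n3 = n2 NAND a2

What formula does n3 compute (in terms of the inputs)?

n1 = a3 NAND a2
n2 = n1 NAND a1 = (a3 NAND a2) NAND a1
n3 = n2 NAND a2 = ((a3 NAND a2) NAND a1) NAND a2

((a3 NAND a2) NAND a1) NAND a2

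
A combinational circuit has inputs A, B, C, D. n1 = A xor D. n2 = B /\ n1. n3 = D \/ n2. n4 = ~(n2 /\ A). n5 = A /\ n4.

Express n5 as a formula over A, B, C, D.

n1 = A xor D
n2 = B /\ n1 = B /\ (A xor D)
n4 = ~(n2 /\ A) = ~((B /\ (A xor D)) /\ A)
n5 = A /\ n4 = A /\ (~((B /\ (A xor D)) /\ A))

A /\ (~((B /\ (A xor D)) /\ A))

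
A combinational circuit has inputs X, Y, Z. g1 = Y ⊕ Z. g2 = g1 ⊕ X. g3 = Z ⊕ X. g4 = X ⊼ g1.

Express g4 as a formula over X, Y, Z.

g1 = Y ⊕ Z
g4 = X ⊼ g1 = X ⊼ (Y ⊕ Z)

X ⊼ (Y ⊕ Z)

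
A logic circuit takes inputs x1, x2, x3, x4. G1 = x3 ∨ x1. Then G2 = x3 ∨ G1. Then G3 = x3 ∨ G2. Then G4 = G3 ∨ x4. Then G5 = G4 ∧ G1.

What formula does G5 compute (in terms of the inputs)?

G1 = x3 ∨ x1
G2 = x3 ∨ G1 = x3 ∨ (x3 ∨ x1)
G3 = x3 ∨ G2 = x3 ∨ (x3 ∨ (x3 ∨ x1))
G4 = G3 ∨ x4 = (x3 ∨ (x3 ∨ (x3 ∨ x1))) ∨ x4
G5 = G4 ∧ G1 = ((x3 ∨ (x3 ∨ (x3 ∨ x1))) ∨ x4) ∧ (x3 ∨ x1)

((x3 ∨ (x3 ∨ (x3 ∨ x1))) ∨ x4) ∧ (x3 ∨ x1)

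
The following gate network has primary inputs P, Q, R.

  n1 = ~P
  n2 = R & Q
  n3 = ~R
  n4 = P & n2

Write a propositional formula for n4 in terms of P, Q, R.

P & (R & Q)

n2 = R & Q
n4 = P & n2 = P & (R & Q)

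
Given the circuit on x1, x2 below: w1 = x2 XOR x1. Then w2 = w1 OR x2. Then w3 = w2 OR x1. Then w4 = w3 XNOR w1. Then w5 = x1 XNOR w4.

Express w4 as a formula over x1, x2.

(((x2 XOR x1) OR x2) OR x1) XNOR (x2 XOR x1)

w1 = x2 XOR x1
w2 = w1 OR x2 = (x2 XOR x1) OR x2
w3 = w2 OR x1 = ((x2 XOR x1) OR x2) OR x1
w4 = w3 XNOR w1 = (((x2 XOR x1) OR x2) OR x1) XNOR (x2 XOR x1)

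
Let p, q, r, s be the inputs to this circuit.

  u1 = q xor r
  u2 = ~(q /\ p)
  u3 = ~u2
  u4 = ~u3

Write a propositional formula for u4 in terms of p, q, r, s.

u2 = ~(q /\ p)
u3 = ~u2 = ~(~(q /\ p))
u4 = ~u3 = ~~(~(q /\ p))

~~(~(q /\ p))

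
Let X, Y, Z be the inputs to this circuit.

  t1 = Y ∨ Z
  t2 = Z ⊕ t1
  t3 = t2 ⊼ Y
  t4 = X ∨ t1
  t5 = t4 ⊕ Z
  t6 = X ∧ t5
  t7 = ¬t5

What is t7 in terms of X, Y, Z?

¬((X ∨ (Y ∨ Z)) ⊕ Z)

t1 = Y ∨ Z
t4 = X ∨ t1 = X ∨ (Y ∨ Z)
t5 = t4 ⊕ Z = (X ∨ (Y ∨ Z)) ⊕ Z
t7 = ¬t5 = ¬((X ∨ (Y ∨ Z)) ⊕ Z)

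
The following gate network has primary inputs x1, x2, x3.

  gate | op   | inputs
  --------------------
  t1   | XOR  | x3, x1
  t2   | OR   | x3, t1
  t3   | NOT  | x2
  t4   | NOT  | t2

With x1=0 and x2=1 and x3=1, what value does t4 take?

0

t1 = 1 XOR 0 = 1
t2 = 1 OR 1 = 1
t4 = NOT 1 = 0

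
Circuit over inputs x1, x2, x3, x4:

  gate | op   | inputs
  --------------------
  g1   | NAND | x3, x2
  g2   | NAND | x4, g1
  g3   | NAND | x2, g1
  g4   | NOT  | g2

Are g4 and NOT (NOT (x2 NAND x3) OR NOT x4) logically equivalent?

g1 = x3 NAND x2
g2 = x4 NAND g1 = x4 NAND (x3 NAND x2)
g4 = NOT g2 = NOT (x4 NAND (x3 NAND x2))
At x1=0, x2=0, x3=0, x4=0: circuit gives 0, formula gives 0.
At x1=0, x2=0, x3=0, x4=1: circuit gives 1, formula gives 1.
Agrees on all 16 inputs.

Yes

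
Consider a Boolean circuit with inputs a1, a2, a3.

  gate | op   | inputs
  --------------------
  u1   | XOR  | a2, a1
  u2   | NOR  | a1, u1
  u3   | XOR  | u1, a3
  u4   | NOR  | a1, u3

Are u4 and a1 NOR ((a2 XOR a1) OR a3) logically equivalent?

u1 = a2 XOR a1
u3 = u1 XOR a3 = (a2 XOR a1) XOR a3
u4 = a1 NOR u3 = a1 NOR ((a2 XOR a1) XOR a3)
At a1=0, a2=1, a3=1: circuit gives 1, formula gives 0.

No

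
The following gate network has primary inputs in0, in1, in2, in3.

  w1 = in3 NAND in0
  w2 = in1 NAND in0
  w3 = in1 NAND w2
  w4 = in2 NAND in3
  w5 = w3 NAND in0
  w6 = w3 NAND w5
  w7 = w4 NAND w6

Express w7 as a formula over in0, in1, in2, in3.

(in2 NAND in3) NAND ((in1 NAND (in1 NAND in0)) NAND ((in1 NAND (in1 NAND in0)) NAND in0))

w2 = in1 NAND in0
w3 = in1 NAND w2 = in1 NAND (in1 NAND in0)
w4 = in2 NAND in3
w5 = w3 NAND in0 = (in1 NAND (in1 NAND in0)) NAND in0
w6 = w3 NAND w5 = (in1 NAND (in1 NAND in0)) NAND ((in1 NAND (in1 NAND in0)) NAND in0)
w7 = w4 NAND w6 = (in2 NAND in3) NAND ((in1 NAND (in1 NAND in0)) NAND ((in1 NAND (in1 NAND in0)) NAND in0))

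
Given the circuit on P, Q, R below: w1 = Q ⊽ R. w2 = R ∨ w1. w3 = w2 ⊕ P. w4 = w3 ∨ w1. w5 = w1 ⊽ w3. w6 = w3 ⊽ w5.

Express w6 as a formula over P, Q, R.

((R ∨ (Q ⊽ R)) ⊕ P) ⊽ ((Q ⊽ R) ⊽ ((R ∨ (Q ⊽ R)) ⊕ P))

w1 = Q ⊽ R
w2 = R ∨ w1 = R ∨ (Q ⊽ R)
w3 = w2 ⊕ P = (R ∨ (Q ⊽ R)) ⊕ P
w5 = w1 ⊽ w3 = (Q ⊽ R) ⊽ ((R ∨ (Q ⊽ R)) ⊕ P)
w6 = w3 ⊽ w5 = ((R ∨ (Q ⊽ R)) ⊕ P) ⊽ ((Q ⊽ R) ⊽ ((R ∨ (Q ⊽ R)) ⊕ P))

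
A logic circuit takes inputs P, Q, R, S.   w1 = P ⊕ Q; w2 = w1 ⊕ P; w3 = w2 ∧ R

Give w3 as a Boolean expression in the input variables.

w1 = P ⊕ Q
w2 = w1 ⊕ P = (P ⊕ Q) ⊕ P
w3 = w2 ∧ R = ((P ⊕ Q) ⊕ P) ∧ R

((P ⊕ Q) ⊕ P) ∧ R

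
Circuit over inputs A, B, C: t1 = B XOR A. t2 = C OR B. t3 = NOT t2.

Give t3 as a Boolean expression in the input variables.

NOT (C OR B)

t2 = C OR B
t3 = NOT t2 = NOT (C OR B)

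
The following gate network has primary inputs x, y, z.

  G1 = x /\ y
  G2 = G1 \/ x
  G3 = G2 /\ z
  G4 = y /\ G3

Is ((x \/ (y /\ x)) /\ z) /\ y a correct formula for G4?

G1 = x /\ y
G2 = G1 \/ x = (x /\ y) \/ x
G3 = G2 /\ z = ((x /\ y) \/ x) /\ z
G4 = y /\ G3 = y /\ (((x /\ y) \/ x) /\ z)
At x=0, y=0, z=0: circuit gives 0, formula gives 0.
At x=1, y=1, z=1: circuit gives 1, formula gives 1.
Agrees on all 8 inputs.

Yes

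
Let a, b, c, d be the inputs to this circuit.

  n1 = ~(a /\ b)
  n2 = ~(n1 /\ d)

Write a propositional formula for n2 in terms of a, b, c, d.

~((~(a /\ b)) /\ d)

n1 = ~(a /\ b)
n2 = ~(n1 /\ d) = ~((~(a /\ b)) /\ d)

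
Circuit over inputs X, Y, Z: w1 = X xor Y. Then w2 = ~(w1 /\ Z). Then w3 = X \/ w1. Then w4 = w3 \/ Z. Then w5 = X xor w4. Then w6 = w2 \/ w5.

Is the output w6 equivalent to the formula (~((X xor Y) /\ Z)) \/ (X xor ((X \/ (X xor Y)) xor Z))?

w1 = X xor Y
w2 = ~(w1 /\ Z) = ~((X xor Y) /\ Z)
w3 = X \/ w1 = X \/ (X xor Y)
w4 = w3 \/ Z = (X \/ (X xor Y)) \/ Z
w5 = X xor w4 = X xor ((X \/ (X xor Y)) \/ Z)
w6 = w2 \/ w5 = (~((X xor Y) /\ Z)) \/ (X xor ((X \/ (X xor Y)) \/ Z))
At X=0, Y=1, Z=1: circuit gives 1, formula gives 0.

No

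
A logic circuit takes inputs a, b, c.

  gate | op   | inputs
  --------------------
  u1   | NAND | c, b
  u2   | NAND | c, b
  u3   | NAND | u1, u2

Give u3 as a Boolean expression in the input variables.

u1 = c NAND b
u2 = c NAND b
u3 = u1 NAND u2 = (c NAND b) NAND (c NAND b)

(c NAND b) NAND (c NAND b)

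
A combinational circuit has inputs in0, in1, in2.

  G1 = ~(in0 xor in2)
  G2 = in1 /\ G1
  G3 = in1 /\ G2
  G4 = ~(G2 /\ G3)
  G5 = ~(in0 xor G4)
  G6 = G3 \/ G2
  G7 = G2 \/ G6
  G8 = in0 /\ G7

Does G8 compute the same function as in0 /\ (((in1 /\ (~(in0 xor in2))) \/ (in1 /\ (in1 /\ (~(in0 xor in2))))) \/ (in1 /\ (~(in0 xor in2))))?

Yes

G1 = ~(in0 xor in2)
G2 = in1 /\ G1 = in1 /\ (~(in0 xor in2))
G3 = in1 /\ G2 = in1 /\ (in1 /\ (~(in0 xor in2)))
G6 = G3 \/ G2 = (in1 /\ (in1 /\ (~(in0 xor in2)))) \/ (in1 /\ (~(in0 xor in2)))
G7 = G2 \/ G6 = (in1 /\ (~(in0 xor in2))) \/ ((in1 /\ (in1 /\ (~(in0 xor in2)))) \/ (in1 /\ (~(in0 xor in2))))
G8 = in0 /\ G7 = in0 /\ ((in1 /\ (~(in0 xor in2))) \/ ((in1 /\ (in1 /\ (~(in0 xor in2)))) \/ (in1 /\ (~(in0 xor in2)))))
At in0=0, in1=0, in2=0: circuit gives 0, formula gives 0.
At in0=1, in1=1, in2=1: circuit gives 1, formula gives 1.
Agrees on all 8 inputs.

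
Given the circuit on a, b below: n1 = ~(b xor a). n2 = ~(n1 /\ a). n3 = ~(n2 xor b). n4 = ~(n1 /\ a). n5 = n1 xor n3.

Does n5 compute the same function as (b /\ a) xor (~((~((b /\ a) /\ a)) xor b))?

n1 = ~(b xor a)
n2 = ~(n1 /\ a) = ~((~(b xor a)) /\ a)
n3 = ~(n2 xor b) = ~((~((~(b xor a)) /\ a)) xor b)
n5 = n1 xor n3 = (~(b xor a)) xor (~((~((~(b xor a)) /\ a)) xor b))
At a=0, b=0: circuit gives 1, formula gives 0.

No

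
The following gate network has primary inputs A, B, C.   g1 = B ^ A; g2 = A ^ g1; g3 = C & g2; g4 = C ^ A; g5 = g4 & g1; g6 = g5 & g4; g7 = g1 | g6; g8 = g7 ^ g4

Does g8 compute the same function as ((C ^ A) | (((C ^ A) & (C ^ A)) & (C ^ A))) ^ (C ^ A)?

No

g1 = B ^ A
g4 = C ^ A
g5 = g4 & g1 = (C ^ A) & (B ^ A)
g6 = g5 & g4 = ((C ^ A) & (B ^ A)) & (C ^ A)
g7 = g1 | g6 = (B ^ A) | (((C ^ A) & (B ^ A)) & (C ^ A))
g8 = g7 ^ g4 = ((B ^ A) | (((C ^ A) & (B ^ A)) & (C ^ A))) ^ (C ^ A)
At A=0, B=0, C=1: circuit gives 1, formula gives 0.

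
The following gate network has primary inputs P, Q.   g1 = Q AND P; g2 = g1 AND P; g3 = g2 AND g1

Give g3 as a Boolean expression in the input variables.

g1 = Q AND P
g2 = g1 AND P = (Q AND P) AND P
g3 = g2 AND g1 = ((Q AND P) AND P) AND (Q AND P)

((Q AND P) AND P) AND (Q AND P)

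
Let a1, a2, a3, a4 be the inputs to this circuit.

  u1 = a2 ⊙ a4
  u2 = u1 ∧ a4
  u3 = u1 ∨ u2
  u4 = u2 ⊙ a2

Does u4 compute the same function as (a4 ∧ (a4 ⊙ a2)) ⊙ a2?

Yes

u1 = a2 ⊙ a4
u2 = u1 ∧ a4 = (a2 ⊙ a4) ∧ a4
u4 = u2 ⊙ a2 = ((a2 ⊙ a4) ∧ a4) ⊙ a2
At a1=0, a2=1, a3=0, a4=0: circuit gives 0, formula gives 0.
At a1=0, a2=0, a3=0, a4=0: circuit gives 1, formula gives 1.
Agrees on all 16 inputs.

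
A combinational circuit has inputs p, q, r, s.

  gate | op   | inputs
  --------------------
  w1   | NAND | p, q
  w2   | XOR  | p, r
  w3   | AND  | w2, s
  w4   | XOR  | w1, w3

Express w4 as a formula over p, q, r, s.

(p NAND q) XOR ((p XOR r) AND s)

w1 = p NAND q
w2 = p XOR r
w3 = w2 AND s = (p XOR r) AND s
w4 = w1 XOR w3 = (p NAND q) XOR ((p XOR r) AND s)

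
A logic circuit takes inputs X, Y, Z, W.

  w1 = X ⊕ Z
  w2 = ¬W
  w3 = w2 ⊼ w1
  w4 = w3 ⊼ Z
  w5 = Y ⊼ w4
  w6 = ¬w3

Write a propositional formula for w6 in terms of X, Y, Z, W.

w1 = X ⊕ Z
w2 = ¬W
w3 = w2 ⊼ w1 = ¬W ⊼ (X ⊕ Z)
w6 = ¬w3 = ¬(¬W ⊼ (X ⊕ Z))

¬(¬W ⊼ (X ⊕ Z))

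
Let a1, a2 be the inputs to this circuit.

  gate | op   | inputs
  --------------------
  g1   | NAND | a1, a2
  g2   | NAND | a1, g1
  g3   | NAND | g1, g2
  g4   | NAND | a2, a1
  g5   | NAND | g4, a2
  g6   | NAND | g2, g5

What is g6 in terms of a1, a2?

g1 = a1 NAND a2
g2 = a1 NAND g1 = a1 NAND (a1 NAND a2)
g4 = a2 NAND a1
g5 = g4 NAND a2 = (a2 NAND a1) NAND a2
g6 = g2 NAND g5 = (a1 NAND (a1 NAND a2)) NAND ((a2 NAND a1) NAND a2)

(a1 NAND (a1 NAND a2)) NAND ((a2 NAND a1) NAND a2)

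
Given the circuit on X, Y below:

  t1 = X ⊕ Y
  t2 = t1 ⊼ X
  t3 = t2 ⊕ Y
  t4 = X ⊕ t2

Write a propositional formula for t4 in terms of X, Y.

X ⊕ ((X ⊕ Y) ⊼ X)

t1 = X ⊕ Y
t2 = t1 ⊼ X = (X ⊕ Y) ⊼ X
t4 = X ⊕ t2 = X ⊕ ((X ⊕ Y) ⊼ X)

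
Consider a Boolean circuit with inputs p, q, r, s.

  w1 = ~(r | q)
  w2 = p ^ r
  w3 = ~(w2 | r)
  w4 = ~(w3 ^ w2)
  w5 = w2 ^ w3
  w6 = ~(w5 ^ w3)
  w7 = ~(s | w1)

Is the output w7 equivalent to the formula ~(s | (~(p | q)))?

w1 = ~(r | q)
w7 = ~(s | w1) = ~(s | (~(r | q)))
At p=0, q=0, r=1, s=0: circuit gives 1, formula gives 0.

No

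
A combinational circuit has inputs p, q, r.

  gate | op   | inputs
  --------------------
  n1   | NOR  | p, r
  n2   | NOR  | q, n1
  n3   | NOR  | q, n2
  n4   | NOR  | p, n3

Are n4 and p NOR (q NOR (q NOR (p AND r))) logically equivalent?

No

n1 = p NOR r
n2 = q NOR n1 = q NOR (p NOR r)
n3 = q NOR n2 = q NOR (q NOR (p NOR r))
n4 = p NOR n3 = p NOR (q NOR (q NOR (p NOR r)))
At p=0, q=0, r=0: circuit gives 0, formula gives 1.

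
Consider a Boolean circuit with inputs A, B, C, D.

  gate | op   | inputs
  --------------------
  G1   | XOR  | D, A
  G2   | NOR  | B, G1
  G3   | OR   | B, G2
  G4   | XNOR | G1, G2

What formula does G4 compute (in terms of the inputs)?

(D XOR A) XNOR (B NOR (D XOR A))

G1 = D XOR A
G2 = B NOR G1 = B NOR (D XOR A)
G4 = G1 XNOR G2 = (D XOR A) XNOR (B NOR (D XOR A))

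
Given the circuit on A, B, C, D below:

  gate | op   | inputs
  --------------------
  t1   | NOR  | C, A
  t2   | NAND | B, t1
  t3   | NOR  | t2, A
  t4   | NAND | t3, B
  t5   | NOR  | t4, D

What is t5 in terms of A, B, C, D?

(((B NAND (C NOR A)) NOR A) NAND B) NOR D

t1 = C NOR A
t2 = B NAND t1 = B NAND (C NOR A)
t3 = t2 NOR A = (B NAND (C NOR A)) NOR A
t4 = t3 NAND B = ((B NAND (C NOR A)) NOR A) NAND B
t5 = t4 NOR D = (((B NAND (C NOR A)) NOR A) NAND B) NOR D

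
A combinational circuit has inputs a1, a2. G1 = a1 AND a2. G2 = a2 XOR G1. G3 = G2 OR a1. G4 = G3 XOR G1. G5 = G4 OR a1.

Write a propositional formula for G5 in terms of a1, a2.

G1 = a1 AND a2
G2 = a2 XOR G1 = a2 XOR (a1 AND a2)
G3 = G2 OR a1 = (a2 XOR (a1 AND a2)) OR a1
G4 = G3 XOR G1 = ((a2 XOR (a1 AND a2)) OR a1) XOR (a1 AND a2)
G5 = G4 OR a1 = (((a2 XOR (a1 AND a2)) OR a1) XOR (a1 AND a2)) OR a1

(((a2 XOR (a1 AND a2)) OR a1) XOR (a1 AND a2)) OR a1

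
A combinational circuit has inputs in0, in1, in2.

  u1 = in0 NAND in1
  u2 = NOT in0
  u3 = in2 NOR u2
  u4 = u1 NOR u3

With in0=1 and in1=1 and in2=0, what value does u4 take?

u1 = 1 NAND 1 = 0
u2 = NOT 1 = 0
u3 = 0 NOR 0 = 1
u4 = 0 NOR 1 = 0

0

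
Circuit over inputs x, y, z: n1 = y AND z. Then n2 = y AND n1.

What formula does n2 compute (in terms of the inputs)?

n1 = y AND z
n2 = y AND n1 = y AND (y AND z)

y AND (y AND z)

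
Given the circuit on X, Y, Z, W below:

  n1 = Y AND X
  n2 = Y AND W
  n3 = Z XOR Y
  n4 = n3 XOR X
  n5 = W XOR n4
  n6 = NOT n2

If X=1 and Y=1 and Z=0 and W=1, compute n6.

n2 = 1 AND 1 = 1
n6 = NOT 1 = 0

0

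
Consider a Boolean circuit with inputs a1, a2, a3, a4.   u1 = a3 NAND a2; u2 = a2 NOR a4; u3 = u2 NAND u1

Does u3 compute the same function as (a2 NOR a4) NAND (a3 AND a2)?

u1 = a3 NAND a2
u2 = a2 NOR a4
u3 = u2 NAND u1 = (a2 NOR a4) NAND (a3 NAND a2)
At a1=0, a2=0, a3=0, a4=0: circuit gives 0, formula gives 1.

No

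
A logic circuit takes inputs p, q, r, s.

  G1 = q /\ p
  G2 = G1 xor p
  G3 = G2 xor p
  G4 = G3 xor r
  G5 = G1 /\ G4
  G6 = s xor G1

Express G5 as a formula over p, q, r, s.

G1 = q /\ p
G2 = G1 xor p = (q /\ p) xor p
G3 = G2 xor p = ((q /\ p) xor p) xor p
G4 = G3 xor r = (((q /\ p) xor p) xor p) xor r
G5 = G1 /\ G4 = (q /\ p) /\ ((((q /\ p) xor p) xor p) xor r)

(q /\ p) /\ ((((q /\ p) xor p) xor p) xor r)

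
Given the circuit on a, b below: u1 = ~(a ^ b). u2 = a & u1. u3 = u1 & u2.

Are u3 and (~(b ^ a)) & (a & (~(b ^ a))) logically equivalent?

u1 = ~(a ^ b)
u2 = a & u1 = a & (~(a ^ b))
u3 = u1 & u2 = (~(a ^ b)) & (a & (~(a ^ b)))
At a=0, b=0: circuit gives 0, formula gives 0.
At a=1, b=1: circuit gives 1, formula gives 1.
Agrees on all 4 inputs.

Yes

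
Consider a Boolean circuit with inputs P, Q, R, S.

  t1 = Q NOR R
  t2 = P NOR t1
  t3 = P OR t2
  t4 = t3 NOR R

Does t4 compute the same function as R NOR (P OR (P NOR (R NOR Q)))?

t1 = Q NOR R
t2 = P NOR t1 = P NOR (Q NOR R)
t3 = P OR t2 = P OR (P NOR (Q NOR R))
t4 = t3 NOR R = (P OR (P NOR (Q NOR R))) NOR R
At P=0, Q=0, R=1, S=0: circuit gives 0, formula gives 0.
At P=0, Q=0, R=0, S=0: circuit gives 1, formula gives 1.
Agrees on all 16 inputs.

Yes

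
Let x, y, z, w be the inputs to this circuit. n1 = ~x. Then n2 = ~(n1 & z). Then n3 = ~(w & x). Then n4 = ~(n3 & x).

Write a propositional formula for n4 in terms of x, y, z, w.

~((~(w & x)) & x)

n3 = ~(w & x)
n4 = ~(n3 & x) = ~((~(w & x)) & x)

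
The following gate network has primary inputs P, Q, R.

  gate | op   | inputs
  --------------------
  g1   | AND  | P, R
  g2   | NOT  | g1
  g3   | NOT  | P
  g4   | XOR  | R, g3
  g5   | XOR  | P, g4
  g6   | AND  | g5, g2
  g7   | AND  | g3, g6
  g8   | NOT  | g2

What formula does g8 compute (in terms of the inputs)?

g1 = P AND R
g2 = NOT g1 = NOT (P AND R)
g8 = NOT g2 = NOT NOT (P AND R)

NOT NOT (P AND R)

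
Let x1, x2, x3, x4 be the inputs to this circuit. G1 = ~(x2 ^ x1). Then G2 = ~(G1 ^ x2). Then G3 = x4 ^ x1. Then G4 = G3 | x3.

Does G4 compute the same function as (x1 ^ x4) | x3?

G3 = x4 ^ x1
G4 = G3 | x3 = (x4 ^ x1) | x3
At x1=0, x2=0, x3=0, x4=0: circuit gives 0, formula gives 0.
At x1=0, x2=0, x3=0, x4=1: circuit gives 1, formula gives 1.
Agrees on all 16 inputs.

Yes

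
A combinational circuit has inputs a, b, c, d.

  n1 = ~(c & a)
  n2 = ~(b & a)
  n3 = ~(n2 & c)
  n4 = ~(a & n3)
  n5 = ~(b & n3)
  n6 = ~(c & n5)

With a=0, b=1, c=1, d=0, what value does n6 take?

0

n2 = ~(1 & 0) = 1
n3 = ~(1 & 1) = 0
n5 = ~(1 & 0) = 1
n6 = ~(1 & 1) = 0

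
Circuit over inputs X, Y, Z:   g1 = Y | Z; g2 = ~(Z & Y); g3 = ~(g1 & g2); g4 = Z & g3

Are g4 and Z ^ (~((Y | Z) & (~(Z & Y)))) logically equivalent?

No

g1 = Y | Z
g2 = ~(Z & Y)
g3 = ~(g1 & g2) = ~((Y | Z) & (~(Z & Y)))
g4 = Z & g3 = Z & (~((Y | Z) & (~(Z & Y))))
At X=0, Y=0, Z=0: circuit gives 0, formula gives 1.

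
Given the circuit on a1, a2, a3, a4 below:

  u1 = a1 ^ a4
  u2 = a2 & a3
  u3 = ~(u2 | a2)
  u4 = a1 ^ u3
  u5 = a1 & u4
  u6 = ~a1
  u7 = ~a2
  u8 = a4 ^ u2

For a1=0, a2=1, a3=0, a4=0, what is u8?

u2 = 1 & 0 = 0
u8 = 0 ^ 0 = 0

0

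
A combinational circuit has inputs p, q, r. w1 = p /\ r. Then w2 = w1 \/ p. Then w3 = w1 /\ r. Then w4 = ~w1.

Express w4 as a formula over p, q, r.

w1 = p /\ r
w4 = ~w1 = ~(p /\ r)

~(p /\ r)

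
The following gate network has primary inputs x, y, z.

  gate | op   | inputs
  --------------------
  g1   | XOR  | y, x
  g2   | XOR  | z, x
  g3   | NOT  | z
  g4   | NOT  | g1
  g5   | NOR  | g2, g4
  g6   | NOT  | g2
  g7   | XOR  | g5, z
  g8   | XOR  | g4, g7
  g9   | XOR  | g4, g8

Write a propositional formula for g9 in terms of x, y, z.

NOT (y XOR x) XOR (NOT (y XOR x) XOR (((z XOR x) NOR NOT (y XOR x)) XOR z))

g1 = y XOR x
g2 = z XOR x
g4 = NOT g1 = NOT (y XOR x)
g5 = g2 NOR g4 = (z XOR x) NOR NOT (y XOR x)
g7 = g5 XOR z = ((z XOR x) NOR NOT (y XOR x)) XOR z
g8 = g4 XOR g7 = NOT (y XOR x) XOR (((z XOR x) NOR NOT (y XOR x)) XOR z)
g9 = g4 XOR g8 = NOT (y XOR x) XOR (NOT (y XOR x) XOR (((z XOR x) NOR NOT (y XOR x)) XOR z))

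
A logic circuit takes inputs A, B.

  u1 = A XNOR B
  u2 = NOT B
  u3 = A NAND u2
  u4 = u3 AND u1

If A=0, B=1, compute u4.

u1 = 0 XNOR 1 = 0
u2 = NOT 1 = 0
u3 = 0 NAND 0 = 1
u4 = 1 AND 0 = 0

0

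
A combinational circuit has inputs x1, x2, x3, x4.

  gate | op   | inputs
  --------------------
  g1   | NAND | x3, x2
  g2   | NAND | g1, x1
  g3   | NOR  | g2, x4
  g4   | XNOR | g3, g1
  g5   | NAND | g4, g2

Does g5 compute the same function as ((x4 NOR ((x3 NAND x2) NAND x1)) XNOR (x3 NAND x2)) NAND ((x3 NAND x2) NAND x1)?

Yes

g1 = x3 NAND x2
g2 = g1 NAND x1 = (x3 NAND x2) NAND x1
g3 = g2 NOR x4 = ((x3 NAND x2) NAND x1) NOR x4
g4 = g3 XNOR g1 = (((x3 NAND x2) NAND x1) NOR x4) XNOR (x3 NAND x2)
g5 = g4 NAND g2 = ((((x3 NAND x2) NAND x1) NOR x4) XNOR (x3 NAND x2)) NAND ((x3 NAND x2) NAND x1)
At x1=0, x2=1, x3=1, x4=0: circuit gives 0, formula gives 0.
At x1=0, x2=0, x3=0, x4=0: circuit gives 1, formula gives 1.
Agrees on all 16 inputs.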